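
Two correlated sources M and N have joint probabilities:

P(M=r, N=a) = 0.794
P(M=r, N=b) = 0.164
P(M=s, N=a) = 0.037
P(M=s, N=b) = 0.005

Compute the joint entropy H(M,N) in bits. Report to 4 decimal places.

H(M,N) = −Σ p(x,y)·log₂ p(x,y) over all 4 cells.
  cell (r,a): −0.794·log₂0.794 = 0.26423
  cell (r,b): −0.164·log₂0.164 = 0.42775
  cell (s,a): −0.037·log₂0.037 = 0.17598
  cell (s,b): −0.005·log₂0.005 = 0.03822
Sum = 0.9062 bits.

0.9062 bits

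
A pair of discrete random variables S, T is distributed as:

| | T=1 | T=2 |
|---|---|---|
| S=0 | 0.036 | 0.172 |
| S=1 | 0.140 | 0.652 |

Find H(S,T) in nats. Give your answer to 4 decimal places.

0.9766 nats

H(S,T) = −Σ p(x,y)·ln p(x,y) over all 4 cells.
  cell (0,1): −0.036·ln0.036 = 0.11967
  cell (0,2): −0.172·ln0.172 = 0.30276
  cell (1,1): −0.140·ln0.140 = 0.27526
  cell (1,2): −0.652·ln0.652 = 0.27887
Sum = 0.9766 nats.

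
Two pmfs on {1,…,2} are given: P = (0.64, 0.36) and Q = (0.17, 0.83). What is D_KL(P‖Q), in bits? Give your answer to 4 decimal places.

D(P‖Q) = Σ p·log₂(p/q).
  0.64·log₂(0.64/0.17) = 1.22402
  0.36·log₂(0.36/0.83) = -0.43384
D(P‖Q) = 0.7902 bits.

0.7902 bits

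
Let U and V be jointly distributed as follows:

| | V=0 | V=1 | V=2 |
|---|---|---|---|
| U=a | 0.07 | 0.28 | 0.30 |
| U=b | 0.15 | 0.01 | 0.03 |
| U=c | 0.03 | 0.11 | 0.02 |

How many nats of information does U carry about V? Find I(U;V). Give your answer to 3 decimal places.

Marginals: p(U) = (0.6500, 0.1900, 0.1600), p(V) = (0.2500, 0.4000, 0.3500).
I(U;V) = Σ p(x,y)·ln[p(x,y)/(p(x)p(y))].
  (a,0): 0.07·ln(0.4308) = -0.0590
  (a,1): 0.28·ln(1.0769) = 0.0208
  (a,2): 0.30·ln(1.3187) = 0.0830
  (b,0): 0.15·ln(3.1579) = 0.1725
  (b,1): 0.01·ln(0.1316) = -0.0203
  (b,2): 0.03·ln(0.4511) = -0.0239
  (c,0): 0.03·ln(0.7500) = -0.0086
  (c,1): 0.11·ln(1.7188) = 0.0596
  (c,2): 0.02·ln(0.3571) = -0.0206
Sum = 0.203 nats.

0.203 nats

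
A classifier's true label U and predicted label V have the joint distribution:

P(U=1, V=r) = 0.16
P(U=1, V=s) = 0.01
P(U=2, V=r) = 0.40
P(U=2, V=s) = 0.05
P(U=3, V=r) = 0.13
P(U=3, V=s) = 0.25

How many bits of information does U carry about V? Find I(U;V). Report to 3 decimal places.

0.260 bits

Marginals: p(U) = (0.1700, 0.4500, 0.3800), p(V) = (0.6900, 0.3100).
I(U;V) = H(U) + H(V) − H(U,V).
H(U) = 1.4834, H(V) = 0.8932, H(U,V) = 2.1170.
I(U;V) = 1.4834 + 0.8932 − 2.1170 = 0.260 bits.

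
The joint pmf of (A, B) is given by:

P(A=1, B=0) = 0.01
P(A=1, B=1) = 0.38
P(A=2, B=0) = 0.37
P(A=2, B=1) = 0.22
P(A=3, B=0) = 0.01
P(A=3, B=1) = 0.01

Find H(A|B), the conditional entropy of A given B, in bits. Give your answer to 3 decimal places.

0.776 bits

Marginals: p(A) = (0.3900, 0.5900, 0.0200), p(B) = (0.3900, 0.6100).
H(A|B) = Σ p(B) · H(A|B=·).
  B=0: p=0.3900, H(A|B=0) = 0.3431
  B=1: p=0.6100, H(A|B=1) = 1.0532
Weighted sum = 0.776 bits.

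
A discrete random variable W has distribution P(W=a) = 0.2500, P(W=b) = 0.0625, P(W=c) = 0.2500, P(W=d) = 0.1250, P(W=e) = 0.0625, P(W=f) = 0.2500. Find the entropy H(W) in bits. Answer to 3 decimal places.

2.375 bits

H(W) = −Σ p·log₂ p.
  −(0.2500)·log₂(0.2500) = 0.5000
  −(0.0625)·log₂(0.0625) = 0.2500
  −(0.2500)·log₂(0.2500) = 0.5000
  −(0.1250)·log₂(0.1250) = 0.3750
  −(0.0625)·log₂(0.0625) = 0.2500
  −(0.2500)·log₂(0.2500) = 0.5000
Sum: 0.5000 + 0.2500 + 0.5000 + 0.3750 + 0.2500 + 0.5000 = 2.375 bits.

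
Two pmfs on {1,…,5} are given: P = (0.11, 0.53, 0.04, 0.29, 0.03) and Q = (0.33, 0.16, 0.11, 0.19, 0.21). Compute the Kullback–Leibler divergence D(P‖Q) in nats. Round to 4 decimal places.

D(P‖Q) = Σ p·ln(p/q).
  0.11·ln(0.11/0.33) = -0.12085
  0.53·ln(0.53/0.16) = 0.63478
  0.04·ln(0.04/0.11) = -0.04046
  0.29·ln(0.29/0.19) = 0.12263
  0.03·ln(0.03/0.21) = -0.05838
D(P‖Q) = 0.5377 nats.

0.5377 nats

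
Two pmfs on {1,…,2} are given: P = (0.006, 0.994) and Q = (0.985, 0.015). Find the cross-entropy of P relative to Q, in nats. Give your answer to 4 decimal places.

H(P,Q) = −Σ p·ln q.
  −0.006·ln(0.985) = 0.00009
  −0.994·ln(0.015) = 4.17451
H(P,Q) = 4.1746 nats.

4.1746 nats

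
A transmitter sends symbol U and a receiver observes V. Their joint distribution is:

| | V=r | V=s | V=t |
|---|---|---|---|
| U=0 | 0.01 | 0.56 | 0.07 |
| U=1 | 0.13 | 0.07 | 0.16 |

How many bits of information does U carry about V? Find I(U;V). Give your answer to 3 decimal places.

0.370 bits

Marginals: p(U) = (0.6400, 0.3600), p(V) = (0.1400, 0.6300, 0.2300).
I(U;V) = H(U) + H(V) − H(U,V).
H(U) = 0.9427, H(V) = 1.3047, H(U,V) = 1.8777.
I(U;V) = 0.9427 + 1.3047 − 1.8777 = 0.370 bits.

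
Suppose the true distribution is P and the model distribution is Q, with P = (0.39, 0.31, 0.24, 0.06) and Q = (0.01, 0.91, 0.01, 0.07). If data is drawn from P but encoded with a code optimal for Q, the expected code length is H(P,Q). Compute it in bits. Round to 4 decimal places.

4.4580 bits

H(P,Q) = −Σ p·log₂ q.
  −0.39·log₂(0.01) = 2.59110
  −0.31·log₂(0.91) = 0.04218
  −0.24·log₂(0.01) = 1.59453
  −0.06·log₂(0.07) = 0.23019
H(P,Q) = 4.4580 bits.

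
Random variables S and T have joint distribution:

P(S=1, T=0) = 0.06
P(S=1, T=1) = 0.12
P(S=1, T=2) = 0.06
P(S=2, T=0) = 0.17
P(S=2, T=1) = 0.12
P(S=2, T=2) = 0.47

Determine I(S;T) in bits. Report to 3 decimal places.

Marginals: p(S) = (0.2400, 0.7600), p(T) = (0.2300, 0.2400, 0.5300).
I(S;T) = H(S) + H(T) − H(S,T).
H(S) = 0.7950, H(T) = 1.4672, H(S,T) = 2.1677.
I(S;T) = 0.7950 + 1.4672 − 2.1677 = 0.095 bits.

0.095 bits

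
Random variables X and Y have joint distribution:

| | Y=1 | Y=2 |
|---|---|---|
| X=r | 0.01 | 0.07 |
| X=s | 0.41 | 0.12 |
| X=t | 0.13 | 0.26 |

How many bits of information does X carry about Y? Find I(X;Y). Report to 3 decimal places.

Marginals: p(X) = (0.0800, 0.5300, 0.3900), p(Y) = (0.5500, 0.4500).
I(X;Y) = H(X) + H(Y) − H(X,Y).
H(X) = 1.3068, H(Y) = 0.9928, H(X,Y) = 2.1174.
I(X;Y) = 1.3068 + 0.9928 − 2.1174 = 0.182 bits.

0.182 bits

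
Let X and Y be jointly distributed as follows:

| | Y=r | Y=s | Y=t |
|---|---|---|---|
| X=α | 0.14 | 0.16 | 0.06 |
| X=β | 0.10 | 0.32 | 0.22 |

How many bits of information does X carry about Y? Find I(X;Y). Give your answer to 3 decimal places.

Marginals: p(X) = (0.3600, 0.6400), p(Y) = (0.2400, 0.4800, 0.2800).
I(X;Y) = Σ p(x,y)·log₂[p(x,y)/(p(x)p(y))].
  (α,r): 0.14·log₂(1.6204) = 0.0975
  (α,s): 0.16·log₂(0.9259) = -0.0178
  (α,t): 0.06·log₂(0.5952) = -0.0449
  (β,r): 0.10·log₂(0.6510) = -0.0619
  (β,s): 0.32·log₂(1.0417) = 0.0188
  (β,t): 0.22·log₂(1.2277) = 0.0651
Sum = 0.057 bits.

0.057 bits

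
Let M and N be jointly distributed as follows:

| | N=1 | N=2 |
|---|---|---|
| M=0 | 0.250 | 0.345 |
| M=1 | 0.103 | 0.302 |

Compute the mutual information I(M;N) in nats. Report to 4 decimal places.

0.0148 nats

Marginals: p(M) = (0.5950, 0.4050), p(N) = (0.3530, 0.6470).
I(M;N) = Σ p(x,y)·ln[p(x,y)/(p(x)p(y))].
  (0,1): 0.250·ln(1.1903) = 0.04355
  (0,2): 0.345·ln(0.8962) = -0.03781
  (1,1): 0.103·ln(0.7205) = -0.03377
  (1,2): 0.302·ln(1.1525) = 0.04287
Sum = 0.0148 nats.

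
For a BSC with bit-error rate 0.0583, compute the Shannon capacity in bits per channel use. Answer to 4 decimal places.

0.6793 bits

Binary symmetric channel: C = 1 − h₂(ε) where h₂ is the binary entropy function.
h₂(0.0583) = −0.0583·log₂0.0583 − 0.9417·log₂0.9417 = 0.3207.
C = 1 − 0.3207 = 0.6793 bits per channel use.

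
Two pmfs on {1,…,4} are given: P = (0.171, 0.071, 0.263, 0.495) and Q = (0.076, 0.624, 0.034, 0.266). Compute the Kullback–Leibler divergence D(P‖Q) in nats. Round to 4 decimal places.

0.8298 nats

D(P‖Q) = Σ p·ln(p/q).
  0.171·ln(0.171/0.076) = 0.13867
  0.071·ln(0.071/0.624) = -0.15432
  0.263·ln(0.263/0.034) = 0.53804
  0.495·ln(0.495/0.266) = 0.30743
D(P‖Q) = 0.8298 nats.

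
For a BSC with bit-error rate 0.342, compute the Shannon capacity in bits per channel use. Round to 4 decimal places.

0.0733 bits

Binary symmetric channel: C = 1 − h₂(ε) where h₂ is the binary entropy function.
h₂(0.342) = −0.342·log₂0.342 − 0.658·log₂0.658 = 0.9267.
C = 1 − 0.9267 = 0.0733 bits per channel use.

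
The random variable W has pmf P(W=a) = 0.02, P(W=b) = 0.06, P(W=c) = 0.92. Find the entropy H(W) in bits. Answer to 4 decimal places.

H(W) = −Σ p·log₂ p.
  −(0.02)·log₂(0.02) = 0.11288
  −(0.06)·log₂(0.06) = 0.24353
  −(0.92)·log₂(0.92) = 0.11067
Sum: 0.11288 + 0.24353 + 0.11067 = 0.4671 bits.

0.4671 bits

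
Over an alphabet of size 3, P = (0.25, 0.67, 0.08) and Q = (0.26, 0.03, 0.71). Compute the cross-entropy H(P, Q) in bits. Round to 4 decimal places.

3.9148 bits

H(P,Q) = −Σ p·log₂ q.
  −0.25·log₂(0.26) = 0.48585
  −0.67·log₂(0.03) = 3.38946
  −0.08·log₂(0.71) = 0.03953
H(P,Q) = 3.9148 bits.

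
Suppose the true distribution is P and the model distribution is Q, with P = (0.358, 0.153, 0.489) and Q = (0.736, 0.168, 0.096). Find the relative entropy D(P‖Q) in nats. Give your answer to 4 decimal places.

D(P‖Q) = Σ p·ln(p/q).
  0.358·ln(0.358/0.736) = -0.25801
  0.153·ln(0.153/0.168) = -0.01431
  0.489·ln(0.489/0.096) = 0.79610
D(P‖Q) = 0.5238 nats.

0.5238 nats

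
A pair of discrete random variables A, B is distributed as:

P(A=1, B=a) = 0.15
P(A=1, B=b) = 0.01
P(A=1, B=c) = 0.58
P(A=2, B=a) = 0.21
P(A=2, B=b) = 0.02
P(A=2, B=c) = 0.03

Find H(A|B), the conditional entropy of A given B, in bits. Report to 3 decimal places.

0.553 bits

Marginals: p(A) = (0.7400, 0.2600), p(B) = (0.3600, 0.0300, 0.6100).
H(A|B) = Σ p(B) · H(A|B=·).
  B=a: p=0.3600, H(A|B=a) = 0.9799
  B=b: p=0.0300, H(A|B=b) = 0.9183
  B=c: p=0.6100, H(A|B=c) = 0.2829
Weighted sum = 0.553 bits.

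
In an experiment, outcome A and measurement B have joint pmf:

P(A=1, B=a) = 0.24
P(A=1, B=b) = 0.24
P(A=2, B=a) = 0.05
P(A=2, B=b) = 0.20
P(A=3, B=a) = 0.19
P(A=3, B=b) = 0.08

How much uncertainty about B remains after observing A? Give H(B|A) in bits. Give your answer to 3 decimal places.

0.897 bits

Chain rule: H(B|A) = H(A,B) − H(A).
Marginals: p(A) = (0.4800, 0.2500, 0.2700), p(B) = (0.4800, 0.5200).
H(A,B) = 2.4155 bits; H(A) = 1.5183 bits.
H(B|A) = 2.4155 − 1.5183 = 0.897 bits.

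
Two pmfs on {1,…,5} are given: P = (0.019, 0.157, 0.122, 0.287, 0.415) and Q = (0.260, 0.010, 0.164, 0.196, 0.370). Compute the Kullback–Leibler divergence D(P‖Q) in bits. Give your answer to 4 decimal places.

D(P‖Q) = Σ p·log₂(p/q).
  0.019·log₂(0.019/0.260) = -0.07171
  0.157·log₂(0.157/0.010) = 0.62371
  0.122·log₂(0.122/0.164) = -0.05207
  0.287·log₂(0.287/0.196) = 0.15791
  0.415·log₂(0.415/0.370) = 0.06872
D(P‖Q) = 0.7266 bits.

0.7266 bits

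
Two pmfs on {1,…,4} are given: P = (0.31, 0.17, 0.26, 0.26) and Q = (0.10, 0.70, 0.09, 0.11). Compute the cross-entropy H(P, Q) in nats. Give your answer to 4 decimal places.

H(P,Q) = −Σ p·ln q.
  −0.31·ln(0.10) = 0.71380
  −0.17·ln(0.70) = 0.06063
  −0.26·ln(0.09) = 0.62607
  −0.26·ln(0.11) = 0.57389
H(P,Q) = 1.9744 nats.

1.9744 nats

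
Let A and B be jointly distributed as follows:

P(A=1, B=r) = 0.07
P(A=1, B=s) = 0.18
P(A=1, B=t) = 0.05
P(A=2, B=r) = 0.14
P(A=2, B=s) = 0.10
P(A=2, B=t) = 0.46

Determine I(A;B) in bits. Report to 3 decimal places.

0.189 bits

Marginals: p(A) = (0.3000, 0.7000), p(B) = (0.2100, 0.2800, 0.5100).
I(A;B) = H(A) + H(B) − H(A,B).
H(A) = 0.8813, H(B) = 1.4825, H(A,B) = 2.1746.
I(A;B) = 0.8813 + 1.4825 − 2.1746 = 0.189 bits.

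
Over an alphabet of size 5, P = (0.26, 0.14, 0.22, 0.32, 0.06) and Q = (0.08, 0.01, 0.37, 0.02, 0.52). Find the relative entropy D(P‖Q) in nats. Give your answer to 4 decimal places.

1.3192 nats

D(P‖Q) = Σ p·ln(p/q).
  0.26·ln(0.26/0.08) = 0.30645
  0.14·ln(0.14/0.01) = 0.36947
  0.22·ln(0.22/0.37) = -0.11437
  0.32·ln(0.32/0.02) = 0.88723
  0.06·ln(0.06/0.52) = -0.12957
D(P‖Q) = 1.3192 nats.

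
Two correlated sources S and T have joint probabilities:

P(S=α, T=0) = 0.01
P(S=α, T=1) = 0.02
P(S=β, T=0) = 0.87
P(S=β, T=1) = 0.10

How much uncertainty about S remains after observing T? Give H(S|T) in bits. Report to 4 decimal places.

Chain rule: H(S|T) = H(S,T) − H(T).
Marginals: p(S) = (0.0300, 0.9700), p(T) = (0.8800, 0.1200).
H(S,T) = 0.6863 bits; H(T) = 0.5294 bits.
H(S|T) = 0.6863 − 0.5294 = 0.1569 bits.

0.1569 bits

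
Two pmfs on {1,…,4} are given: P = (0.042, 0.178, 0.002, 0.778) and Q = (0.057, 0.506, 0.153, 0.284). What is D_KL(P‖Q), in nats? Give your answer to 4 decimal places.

0.5766 nats

D(P‖Q) = Σ p·ln(p/q).
  0.042·ln(0.042/0.057) = -0.01283
  0.178·ln(0.178/0.506) = -0.18597
  0.002·ln(0.002/0.153) = -0.00867
  0.778·ln(0.778/0.284) = 0.78403
D(P‖Q) = 0.5766 nats.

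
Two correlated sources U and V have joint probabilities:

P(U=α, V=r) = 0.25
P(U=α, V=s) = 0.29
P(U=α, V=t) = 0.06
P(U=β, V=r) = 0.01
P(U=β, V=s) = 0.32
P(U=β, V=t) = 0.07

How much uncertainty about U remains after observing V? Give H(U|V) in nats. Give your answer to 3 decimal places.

0.554 nats

Marginals: p(U) = (0.6000, 0.4000), p(V) = (0.2600, 0.6100, 0.1300).
H(U|V) = Σ p(V) · H(U|V=·).
  V=r: p=0.2600, H(U|V=r) = 0.1630
  V=s: p=0.6100, H(U|V=s) = 0.6919
  V=t: p=0.1300, H(U|V=t) = 0.6902
Weighted sum = 0.554 nats.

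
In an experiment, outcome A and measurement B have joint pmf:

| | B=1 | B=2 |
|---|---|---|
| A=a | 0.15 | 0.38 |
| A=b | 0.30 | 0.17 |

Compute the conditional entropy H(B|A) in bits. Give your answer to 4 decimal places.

Marginals: p(A) = (0.5300, 0.4700), p(B) = (0.4500, 0.5500).
H(B|A) = Σ p(A) · H(B|A=·).
  A=a: p=0.5300, H(B|A=a) = 0.8595
  A=b: p=0.4700, H(B|A=b) = 0.9441
Weighted sum = 0.8993 bits.

0.8993 bits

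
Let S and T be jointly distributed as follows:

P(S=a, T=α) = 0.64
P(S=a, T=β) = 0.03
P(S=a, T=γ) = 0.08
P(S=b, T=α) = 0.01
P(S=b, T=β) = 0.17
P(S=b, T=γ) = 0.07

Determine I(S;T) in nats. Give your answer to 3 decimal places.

0.322 nats

Marginals: p(S) = (0.7500, 0.2500), p(T) = (0.6500, 0.2000, 0.1500).
I(S;T) = Σ p(x,y)·ln[p(x,y)/(p(x)p(y))].
  (a,α): 0.64·ln(1.3128) = 0.1742
  (a,β): 0.03·ln(0.2000) = -0.0483
  (a,γ): 0.08·ln(0.7111) = -0.0273
  (b,α): 0.01·ln(0.0615) = -0.0279
  (b,β): 0.17·ln(3.4000) = 0.2080
  (b,γ): 0.07·ln(1.8667) = 0.0437
Sum = 0.322 nats.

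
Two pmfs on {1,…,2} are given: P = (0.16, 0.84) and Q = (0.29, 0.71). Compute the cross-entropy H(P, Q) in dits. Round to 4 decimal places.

0.2110 dits

H(P,Q) = −Σ p·log₁₀ q.
  −0.16·log₁₀(0.29) = 0.08602
  −0.84·log₁₀(0.71) = 0.12494
H(P,Q) = 0.2110 dits.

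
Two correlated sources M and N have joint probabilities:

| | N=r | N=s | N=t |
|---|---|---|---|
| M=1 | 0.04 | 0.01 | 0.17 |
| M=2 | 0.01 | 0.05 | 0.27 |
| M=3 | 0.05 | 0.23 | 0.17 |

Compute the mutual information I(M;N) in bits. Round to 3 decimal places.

Marginals: p(M) = (0.2200, 0.3300, 0.4500), p(N) = (0.1000, 0.2900, 0.6100).
I(M;N) = H(M) + H(N) − H(M,N).
H(M) = 1.5268, H(N) = 1.2851, H(M,N) = 2.6177.
I(M;N) = 1.5268 + 1.2851 − 2.6177 = 0.194 bits.

0.194 bits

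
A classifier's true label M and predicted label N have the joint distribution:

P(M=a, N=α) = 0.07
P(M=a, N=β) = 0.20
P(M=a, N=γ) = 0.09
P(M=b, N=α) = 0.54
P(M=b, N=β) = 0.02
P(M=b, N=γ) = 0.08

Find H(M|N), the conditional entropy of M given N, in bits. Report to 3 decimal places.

0.580 bits

Chain rule: H(M|N) = H(M,N) − H(N).
Marginals: p(M) = (0.3600, 0.6400), p(N) = (0.6100, 0.2200, 0.1700).
H(M,N) = 1.9300 bits; H(N) = 1.3502 bits.
H(M|N) = 1.9300 − 1.3502 = 0.580 bits.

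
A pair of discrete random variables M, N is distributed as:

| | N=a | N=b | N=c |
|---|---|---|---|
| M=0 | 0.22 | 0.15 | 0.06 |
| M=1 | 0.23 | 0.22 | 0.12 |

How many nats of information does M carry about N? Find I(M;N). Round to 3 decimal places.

0.007 nats

Marginals: p(M) = (0.4300, 0.5700), p(N) = (0.4500, 0.3700, 0.1800).
I(M;N) = Σ p(x,y)·ln[p(x,y)/(p(x)p(y))].
  (0,a): 0.22·ln(1.1370) = 0.0282
  (0,b): 0.15·ln(0.9428) = -0.0088
  (0,c): 0.06·ln(0.7752) = -0.0153
  (1,a): 0.23·ln(0.8967) = -0.0251
  (1,b): 0.22·ln(1.0431) = 0.0093
  (1,c): 0.12·ln(1.1696) = 0.0188
Sum = 0.007 nats.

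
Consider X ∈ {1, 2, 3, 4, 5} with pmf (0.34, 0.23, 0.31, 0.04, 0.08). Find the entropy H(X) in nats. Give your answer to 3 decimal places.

H(X) = −Σ p·ln p.
  −(0.34)·ln(0.34) = 0.3668
  −(0.23)·ln(0.23) = 0.3380
  −(0.31)·ln(0.31) = 0.3631
  −(0.04)·ln(0.04) = 0.1288
  −(0.08)·ln(0.08) = 0.2021
Sum: 0.3668 + 0.3380 + 0.3631 + 0.1288 + 0.2021 = 1.399 nats.

1.399 nats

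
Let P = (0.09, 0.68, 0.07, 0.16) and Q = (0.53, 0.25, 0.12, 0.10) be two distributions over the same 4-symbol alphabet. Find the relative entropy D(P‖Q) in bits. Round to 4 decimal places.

0.8055 bits

D(P‖Q) = Σ p·log₂(p/q).
  0.09·log₂(0.09/0.53) = -0.23022
  0.68·log₂(0.68/0.25) = 0.98165
  0.07·log₂(0.07/0.12) = -0.05443
  0.16·log₂(0.16/0.10) = 0.10849
D(P‖Q) = 0.8055 bits.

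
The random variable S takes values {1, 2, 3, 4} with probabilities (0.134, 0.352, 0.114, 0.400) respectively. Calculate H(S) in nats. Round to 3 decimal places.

1.251 nats

H(S) = −Σ p·ln p.
  −(0.134)·ln(0.134) = 0.2693
  −(0.352)·ln(0.352) = 0.3675
  −(0.114)·ln(0.114) = 0.2476
  −(0.400)·ln(0.400) = 0.3665
Sum: 0.2693 + 0.3675 + 0.2476 + 0.3665 = 1.251 nats.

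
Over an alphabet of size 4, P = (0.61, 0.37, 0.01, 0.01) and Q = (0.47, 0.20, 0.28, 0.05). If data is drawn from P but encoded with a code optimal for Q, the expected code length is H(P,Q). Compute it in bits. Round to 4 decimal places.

H(P,Q) = −Σ p·log₂ q.
  −0.61·log₂(0.47) = 0.66445
  −0.37·log₂(0.20) = 0.85911
  −0.01·log₂(0.28) = 0.01837
  −0.01·log₂(0.05) = 0.04322
H(P,Q) = 1.5852 bits.

1.5852 bits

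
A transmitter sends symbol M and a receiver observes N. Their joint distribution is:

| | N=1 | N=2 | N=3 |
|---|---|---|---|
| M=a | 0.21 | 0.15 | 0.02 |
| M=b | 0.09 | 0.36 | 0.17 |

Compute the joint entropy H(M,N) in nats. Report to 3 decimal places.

1.576 nats

H(M,N) = −Σ p(x,y)·ln p(x,y) over all 6 cells.
  cell (a,1): −0.21·ln0.21 = 0.3277
  cell (a,2): −0.15·ln0.15 = 0.2846
  cell (a,3): −0.02·ln0.02 = 0.0782
  cell (b,1): −0.09·ln0.09 = 0.2167
  cell (b,2): −0.36·ln0.36 = 0.3678
  cell (b,3): −0.17·ln0.17 = 0.3012
Sum = 1.576 nats.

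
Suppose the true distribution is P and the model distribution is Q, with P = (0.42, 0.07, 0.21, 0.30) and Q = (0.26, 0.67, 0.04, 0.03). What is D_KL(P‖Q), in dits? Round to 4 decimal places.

0.4700 dits

D(P‖Q) = Σ p·log₁₀(p/q).
  0.42·log₁₀(0.42/0.26) = 0.08748
  0.07·log₁₀(0.07/0.67) = -0.06867
  0.21·log₁₀(0.21/0.04) = 0.15123
  0.30·log₁₀(0.30/0.03) = 0.30000
D(P‖Q) = 0.4700 dits.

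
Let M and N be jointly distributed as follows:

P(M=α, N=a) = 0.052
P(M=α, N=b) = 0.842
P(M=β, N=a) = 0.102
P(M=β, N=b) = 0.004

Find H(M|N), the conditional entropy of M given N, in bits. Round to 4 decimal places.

Chain rule: H(M|N) = H(M,N) − H(N).
Marginals: p(M) = (0.8940, 0.1060), p(N) = (0.1540, 0.8460).
H(M,N) = 0.7985 bits; H(N) = 0.6198 bits.
H(M|N) = 0.7985 − 0.6198 = 0.1787 bits.

0.1787 bits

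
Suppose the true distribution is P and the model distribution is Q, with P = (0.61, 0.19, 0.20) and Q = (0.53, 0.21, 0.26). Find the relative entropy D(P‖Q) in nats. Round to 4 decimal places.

0.0143 nats

D(P‖Q) = Σ p·ln(p/q).
  0.61·ln(0.61/0.53) = 0.08575
  0.19·ln(0.19/0.21) = -0.01902
  0.20·ln(0.20/0.26) = -0.05247
D(P‖Q) = 0.0143 nats.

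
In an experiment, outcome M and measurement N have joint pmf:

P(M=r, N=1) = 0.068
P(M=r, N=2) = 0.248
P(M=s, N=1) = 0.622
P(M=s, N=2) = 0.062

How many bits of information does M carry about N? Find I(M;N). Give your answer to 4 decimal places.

0.3558 bits

Marginals: p(M) = (0.3160, 0.6840), p(N) = (0.6900, 0.3100).
I(M;N) = H(M) + H(N) − H(M,N).
H(M) = 0.9000, H(N) = 0.8932, H(M,N) = 1.4374.
I(M;N) = 0.9000 + 0.8932 − 1.4374 = 0.3558 bits.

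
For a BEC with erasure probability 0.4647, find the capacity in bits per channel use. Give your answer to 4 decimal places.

Binary erasure channel: capacity C = 1 − ε.
C = 1 − 0.4647 = 0.5353 bits per channel use.

0.5353 bits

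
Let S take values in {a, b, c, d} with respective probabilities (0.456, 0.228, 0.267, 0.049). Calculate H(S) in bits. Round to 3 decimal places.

1.725 bits

H(S) = −Σ p·log₂ p.
  −(0.456)·log₂(0.456) = 0.5166
  −(0.228)·log₂(0.228) = 0.4863
  −(0.267)·log₂(0.267) = 0.5087
  −(0.049)·log₂(0.049) = 0.2132
Sum: 0.5166 + 0.4863 + 0.5087 + 0.2132 = 1.725 bits.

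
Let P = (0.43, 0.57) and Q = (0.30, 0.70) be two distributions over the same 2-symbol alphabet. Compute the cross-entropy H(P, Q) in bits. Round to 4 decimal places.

H(P,Q) = −Σ p·log₂ q.
  −0.43·log₂(0.30) = 0.74690
  −0.57·log₂(0.70) = 0.29331
H(P,Q) = 1.0402 bits.

1.0402 bits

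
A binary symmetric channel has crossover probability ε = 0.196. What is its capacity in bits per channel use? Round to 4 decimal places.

0.2861 bits

Binary symmetric channel: C = 1 − h₂(ε) where h₂ is the binary entropy function.
h₂(0.196) = −0.196·log₂0.196 − 0.804·log₂0.804 = 0.7139.
C = 1 − 0.7139 = 0.2861 bits per channel use.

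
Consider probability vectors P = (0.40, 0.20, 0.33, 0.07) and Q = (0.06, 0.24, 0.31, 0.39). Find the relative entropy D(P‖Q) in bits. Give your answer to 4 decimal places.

0.8985 bits

D(P‖Q) = Σ p·log₂(p/q).
  0.40·log₂(0.40/0.06) = 1.09479
  0.20·log₂(0.20/0.24) = -0.05261
  0.33·log₂(0.33/0.31) = 0.02977
  0.07·log₂(0.07/0.39) = -0.17346
D(P‖Q) = 0.8985 bits.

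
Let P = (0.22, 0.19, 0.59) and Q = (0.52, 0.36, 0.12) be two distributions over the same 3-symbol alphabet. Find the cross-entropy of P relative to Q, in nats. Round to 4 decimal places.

1.5889 nats

H(P,Q) = −Σ p·ln q.
  −0.22·ln(0.52) = 0.14386
  −0.19·ln(0.36) = 0.19411
  −0.59·ln(0.12) = 1.25096
H(P,Q) = 1.5889 nats.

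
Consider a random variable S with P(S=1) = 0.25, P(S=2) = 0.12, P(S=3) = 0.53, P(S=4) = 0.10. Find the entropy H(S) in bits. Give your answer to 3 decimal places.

1.685 bits

H(S) = −Σ p·log₂ p.
  −(0.25)·log₂(0.25) = 0.5000
  −(0.12)·log₂(0.12) = 0.3671
  −(0.53)·log₂(0.53) = 0.4854
  −(0.10)·log₂(0.10) = 0.3322
Sum: 0.5000 + 0.3671 + 0.4854 + 0.3322 = 1.685 bits.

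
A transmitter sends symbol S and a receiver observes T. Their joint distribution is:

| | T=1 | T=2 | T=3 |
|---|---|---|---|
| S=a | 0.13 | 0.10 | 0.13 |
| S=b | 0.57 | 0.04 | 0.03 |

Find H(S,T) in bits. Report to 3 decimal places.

1.897 bits

H(S,T) = −Σ p(x,y)·log₂ p(x,y) over all 6 cells.
  cell (a,1): −0.13·log₂0.13 = 0.3826
  cell (a,2): −0.10·log₂0.10 = 0.3322
  cell (a,3): −0.13·log₂0.13 = 0.3826
  cell (b,1): −0.57·log₂0.57 = 0.4623
  cell (b,2): −0.04·log₂0.04 = 0.1858
  cell (b,3): −0.03·log₂0.03 = 0.1518
Sum = 1.897 bits.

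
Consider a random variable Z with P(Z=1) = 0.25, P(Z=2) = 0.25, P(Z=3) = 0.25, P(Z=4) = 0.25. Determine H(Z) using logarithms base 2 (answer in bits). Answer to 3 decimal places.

H(Z) = −Σ p·log₂ p.
  −(0.25)·log₂(0.25) = 0.5000
  −(0.25)·log₂(0.25) = 0.5000
  −(0.25)·log₂(0.25) = 0.5000
  −(0.25)·log₂(0.25) = 0.5000
Sum: 0.5000 + 0.5000 + 0.5000 + 0.5000 = 2.000 bits.

2.000 bits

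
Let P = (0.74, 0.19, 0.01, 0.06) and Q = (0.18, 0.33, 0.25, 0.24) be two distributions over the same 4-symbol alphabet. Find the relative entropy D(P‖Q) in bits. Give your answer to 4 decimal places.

D(P‖Q) = Σ p·log₂(p/q).
  0.74·log₂(0.74/0.18) = 1.50925
  0.19·log₂(0.19/0.33) = -0.15133
  0.01·log₂(0.01/0.25) = -0.04644
  0.06·log₂(0.06/0.24) = -0.12000
D(P‖Q) = 1.1915 bits.

1.1915 bits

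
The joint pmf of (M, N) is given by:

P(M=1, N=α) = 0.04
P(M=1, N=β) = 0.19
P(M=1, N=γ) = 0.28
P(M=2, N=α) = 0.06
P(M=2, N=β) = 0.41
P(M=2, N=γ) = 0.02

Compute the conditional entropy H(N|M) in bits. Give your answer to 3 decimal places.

Chain rule: H(N|M) = H(M,N) − H(M).
Marginals: p(M) = (0.5100, 0.4900), p(N) = (0.1000, 0.6000, 0.3000).
H(M,N) = 2.0390 bits; H(M) = 0.9997 bits.
H(N|M) = 2.0390 − 0.9997 = 1.039 bits.

1.039 bits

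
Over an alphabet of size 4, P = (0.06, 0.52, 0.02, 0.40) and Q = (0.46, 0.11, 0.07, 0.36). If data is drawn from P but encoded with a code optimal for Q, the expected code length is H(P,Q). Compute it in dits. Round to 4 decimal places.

0.7193 dits

H(P,Q) = −Σ p·log₁₀ q.
  −0.06·log₁₀(0.46) = 0.02023
  −0.52·log₁₀(0.11) = 0.49848
  −0.02·log₁₀(0.07) = 0.02310
  −0.40·log₁₀(0.36) = 0.17748
H(P,Q) = 0.7193 dits.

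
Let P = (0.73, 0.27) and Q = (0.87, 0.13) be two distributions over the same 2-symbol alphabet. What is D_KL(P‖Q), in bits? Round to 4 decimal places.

D(P‖Q) = Σ p·log₂(p/q).
  0.73·log₂(0.73/0.87) = -0.18478
  0.27·log₂(0.27/0.13) = 0.28470
D(P‖Q) = 0.0999 bits.

0.0999 bits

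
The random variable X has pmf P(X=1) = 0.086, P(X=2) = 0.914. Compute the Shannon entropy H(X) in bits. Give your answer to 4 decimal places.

H(X) = −Σ p·log₂ p.
  −(0.086)·log₂(0.086) = 0.30440
  −(0.914)·log₂(0.914) = 0.11858
Sum: 0.30440 + 0.11858 = 0.4230 bits.

0.4230 bits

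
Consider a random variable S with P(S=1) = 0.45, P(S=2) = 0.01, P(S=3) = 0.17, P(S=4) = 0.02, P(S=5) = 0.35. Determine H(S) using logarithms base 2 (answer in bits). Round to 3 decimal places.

1.662 bits

H(S) = −Σ p·log₂ p.
  −(0.45)·log₂(0.45) = 0.5184
  −(0.01)·log₂(0.01) = 0.0664
  −(0.17)·log₂(0.17) = 0.4346
  −(0.02)·log₂(0.02) = 0.1129
  −(0.35)·log₂(0.35) = 0.5301
Sum: 0.5184 + 0.0664 + 0.4346 + 0.1129 + 0.5301 = 1.662 bits.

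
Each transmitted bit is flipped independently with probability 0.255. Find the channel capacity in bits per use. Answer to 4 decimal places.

0.1809 bits

Binary symmetric channel: C = 1 − h₂(ε) where h₂ is the binary entropy function.
h₂(0.255) = −0.255·log₂0.255 − 0.745·log₂0.745 = 0.8191.
C = 1 − 0.8191 = 0.1809 bits per channel use.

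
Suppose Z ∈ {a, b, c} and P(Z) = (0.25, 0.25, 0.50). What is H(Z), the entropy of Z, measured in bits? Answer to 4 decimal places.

1.5000 bits

H(Z) = −Σ p·log₂ p.
  −(0.25)·log₂(0.25) = 0.50000
  −(0.25)·log₂(0.25) = 0.50000
  −(0.50)·log₂(0.50) = 0.50000
Sum: 0.50000 + 0.50000 + 0.50000 = 1.5000 bits.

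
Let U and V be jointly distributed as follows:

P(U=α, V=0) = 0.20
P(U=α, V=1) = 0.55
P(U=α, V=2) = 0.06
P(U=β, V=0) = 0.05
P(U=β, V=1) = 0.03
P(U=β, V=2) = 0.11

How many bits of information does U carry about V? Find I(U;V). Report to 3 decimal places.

0.191 bits

Marginals: p(U) = (0.8100, 0.1900), p(V) = (0.2500, 0.5800, 0.1700).
I(U;V) = Σ p(x,y)·log₂[p(x,y)/(p(x)p(y))].
  (α,0): 0.20·log₂(0.9877) = -0.0036
  (α,1): 0.55·log₂(1.1707) = 0.1251
  (α,2): 0.06·log₂(0.4357) = -0.0719
  (β,0): 0.05·log₂(1.0526) = 0.0037
  (β,1): 0.03·log₂(0.2722) = -0.0563
  (β,2): 0.11·log₂(3.4056) = 0.1945
Sum = 0.191 bits.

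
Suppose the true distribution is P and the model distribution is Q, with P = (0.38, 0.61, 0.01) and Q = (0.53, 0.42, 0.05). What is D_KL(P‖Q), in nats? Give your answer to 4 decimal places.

D(P‖Q) = Σ p·ln(p/q).
  0.38·ln(0.38/0.53) = -0.12643
  0.61·ln(0.61/0.42) = 0.22765
  0.01·ln(0.01/0.05) = -0.01609
D(P‖Q) = 0.0851 nats.

0.0851 nats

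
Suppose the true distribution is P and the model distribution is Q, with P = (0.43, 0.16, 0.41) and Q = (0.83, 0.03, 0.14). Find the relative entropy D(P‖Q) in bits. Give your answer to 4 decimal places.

D(P‖Q) = Σ p·log₂(p/q).
  0.43·log₂(0.43/0.83) = -0.40797
  0.16·log₂(0.16/0.03) = 0.38641
  0.41·log₂(0.41/0.14) = 0.63558
D(P‖Q) = 0.6140 bits.

0.6140 bits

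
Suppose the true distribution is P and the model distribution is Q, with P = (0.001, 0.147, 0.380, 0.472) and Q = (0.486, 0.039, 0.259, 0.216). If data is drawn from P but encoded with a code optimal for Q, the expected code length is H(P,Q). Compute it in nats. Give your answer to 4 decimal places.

1.7143 nats

H(P,Q) = −Σ p·ln q.
  −0.001·ln(0.486) = 0.00072
  −0.147·ln(0.039) = 0.47690
  −0.380·ln(0.259) = 0.51335
  −0.472·ln(0.216) = 0.72333
H(P,Q) = 1.7143 nats.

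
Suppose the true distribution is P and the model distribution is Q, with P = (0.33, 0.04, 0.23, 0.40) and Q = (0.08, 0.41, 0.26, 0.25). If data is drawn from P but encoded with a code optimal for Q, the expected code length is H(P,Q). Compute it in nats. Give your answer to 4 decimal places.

1.7335 nats

H(P,Q) = −Σ p·ln q.
  −0.33·ln(0.08) = 0.83349
  −0.04·ln(0.41) = 0.03566
  −0.23·ln(0.26) = 0.30983
  −0.40·ln(0.25) = 0.55452
H(P,Q) = 1.7335 nats.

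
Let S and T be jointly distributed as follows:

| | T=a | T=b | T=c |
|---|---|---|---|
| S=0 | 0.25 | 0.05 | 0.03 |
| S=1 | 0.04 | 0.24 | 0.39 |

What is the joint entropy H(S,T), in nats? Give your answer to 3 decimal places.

H(S,T) = −Σ p(x,y)·ln p(x,y) over all 6 cells.
  cell (0,a): −0.25·ln0.25 = 0.3466
  cell (0,b): −0.05·ln0.05 = 0.1498
  cell (0,c): −0.03·ln0.03 = 0.1052
  cell (1,a): −0.04·ln0.04 = 0.1288
  cell (1,b): −0.24·ln0.24 = 0.3425
  cell (1,c): −0.39·ln0.39 = 0.3672
Sum = 1.440 nats.

1.440 nats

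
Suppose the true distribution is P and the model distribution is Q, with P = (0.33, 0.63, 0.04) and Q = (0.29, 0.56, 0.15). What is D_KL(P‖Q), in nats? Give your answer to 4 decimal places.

0.0640 nats

D(P‖Q) = Σ p·ln(p/q).
  0.33·ln(0.33/0.29) = 0.04264
  0.63·ln(0.63/0.56) = 0.07420
  0.04·ln(0.04/0.15) = -0.05287
D(P‖Q) = 0.0640 nats.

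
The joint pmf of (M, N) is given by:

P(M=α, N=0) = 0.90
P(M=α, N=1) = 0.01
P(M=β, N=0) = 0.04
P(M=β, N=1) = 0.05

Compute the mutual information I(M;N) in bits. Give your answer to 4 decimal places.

Marginals: p(M) = (0.9100, 0.0900), p(N) = (0.9400, 0.0600).
I(M;N) = Σ p(x,y)·log₂[p(x,y)/(p(x)p(y))].
  (α,0): 0.90·log₂(1.0521) = 0.06599
  (α,1): 0.01·log₂(0.1832) = -0.02449
  (β,0): 0.04·log₂(0.4728) = -0.04323
  (β,1): 0.05·log₂(9.2593) = 0.16054
Sum = 0.1588 bits.

0.1588 bits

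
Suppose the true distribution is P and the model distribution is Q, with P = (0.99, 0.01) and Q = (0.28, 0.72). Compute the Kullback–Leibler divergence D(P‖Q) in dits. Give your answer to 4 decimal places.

0.5244 dits

D(P‖Q) = Σ p·log₁₀(p/q).
  0.99·log₁₀(0.99/0.28) = 0.54299
  0.01·log₁₀(0.01/0.72) = -0.01857
D(P‖Q) = 0.5244 dits.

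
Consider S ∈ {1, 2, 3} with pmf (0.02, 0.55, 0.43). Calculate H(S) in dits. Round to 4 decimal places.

0.3344 dits

H(S) = −Σ p·log₁₀ p.
  −(0.02)·log₁₀(0.02) = 0.03398
  −(0.55)·log₁₀(0.55) = 0.14280
  −(0.43)·log₁₀(0.43) = 0.15761
Sum: 0.03398 + 0.14280 + 0.15761 = 0.3344 dits.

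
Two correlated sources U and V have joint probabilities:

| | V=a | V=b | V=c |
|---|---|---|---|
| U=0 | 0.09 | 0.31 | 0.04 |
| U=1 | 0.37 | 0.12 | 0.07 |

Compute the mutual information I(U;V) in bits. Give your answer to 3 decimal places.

Marginals: p(U) = (0.4400, 0.5600), p(V) = (0.4600, 0.4300, 0.1100).
I(U;V) = H(U) + H(V) − H(U,V).
H(U) = 0.9896, H(V) = 1.3892, H(U,V) = 2.1886.
I(U;V) = 0.9896 + 1.3892 − 2.1886 = 0.190 bits.

0.190 bits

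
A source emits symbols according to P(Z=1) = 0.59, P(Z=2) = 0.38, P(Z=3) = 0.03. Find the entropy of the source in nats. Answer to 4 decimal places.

H(Z) = −Σ p·ln p.
  −(0.59)·ln(0.59) = 0.31130
  −(0.38)·ln(0.38) = 0.36768
  −(0.03)·ln(0.03) = 0.10520
Sum: 0.31130 + 0.36768 + 0.10520 = 0.7842 nats.

0.7842 nats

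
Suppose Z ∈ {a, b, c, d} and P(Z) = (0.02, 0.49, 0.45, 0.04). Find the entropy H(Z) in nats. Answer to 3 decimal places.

0.916 nats

H(Z) = −Σ p·ln p.
  −(0.02)·ln(0.02) = 0.0782
  −(0.49)·ln(0.49) = 0.3495
  −(0.45)·ln(0.45) = 0.3593
  −(0.04)·ln(0.04) = 0.1288
Sum: 0.0782 + 0.3495 + 0.3593 + 0.1288 = 0.916 nats.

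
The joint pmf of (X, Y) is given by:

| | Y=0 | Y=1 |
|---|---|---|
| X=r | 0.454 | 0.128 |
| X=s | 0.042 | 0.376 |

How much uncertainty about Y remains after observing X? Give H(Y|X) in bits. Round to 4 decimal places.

Marginals: p(X) = (0.5820, 0.4180), p(Y) = (0.4960, 0.5040).
H(Y|X) = Σ p(X) · H(Y|X=·).
  X=r: p=0.5820, H(Y|X=r) = 0.7600
  X=s: p=0.4180, H(Y|X=s) = 0.4705
Weighted sum = 0.6390 bits.

0.6390 bits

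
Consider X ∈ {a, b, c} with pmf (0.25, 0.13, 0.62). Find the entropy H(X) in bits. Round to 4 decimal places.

H(X) = −Σ p·log₂ p.
  −(0.25)·log₂(0.25) = 0.50000
  −(0.13)·log₂(0.13) = 0.38264
  −(0.62)·log₂(0.62) = 0.42759
Sum: 0.50000 + 0.38264 + 0.42759 = 1.3102 bits.

1.3102 bits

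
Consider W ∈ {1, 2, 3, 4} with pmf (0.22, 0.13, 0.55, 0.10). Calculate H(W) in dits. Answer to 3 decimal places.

H(W) = −Σ p·log₁₀ p.
  −(0.22)·log₁₀(0.22) = 0.1447
  −(0.13)·log₁₀(0.13) = 0.1152
  −(0.55)·log₁₀(0.55) = 0.1428
  −(0.10)·log₁₀(0.10) = 0.1000
Sum: 0.1447 + 0.1152 + 0.1428 + 0.1000 = 0.503 dits.

0.503 dits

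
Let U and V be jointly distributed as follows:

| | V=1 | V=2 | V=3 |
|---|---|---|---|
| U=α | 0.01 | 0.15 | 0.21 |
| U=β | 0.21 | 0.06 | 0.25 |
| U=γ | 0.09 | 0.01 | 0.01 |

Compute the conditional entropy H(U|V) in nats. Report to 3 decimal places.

0.759 nats

Marginals: p(U) = (0.3700, 0.5200, 0.1100), p(V) = (0.3100, 0.2200, 0.4700).
H(U|V) = Σ p(V) · H(U|V=·).
  V=1: p=0.3100, H(U|V=1) = 0.7337
  V=2: p=0.2200, H(U|V=2) = 0.7560
  V=3: p=0.4700, H(U|V=3) = 0.7777
Weighted sum = 0.759 nats.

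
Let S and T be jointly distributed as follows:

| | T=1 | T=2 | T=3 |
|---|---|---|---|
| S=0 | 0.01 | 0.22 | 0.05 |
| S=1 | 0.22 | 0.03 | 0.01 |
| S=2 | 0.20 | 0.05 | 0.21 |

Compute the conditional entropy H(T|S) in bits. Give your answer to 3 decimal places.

1.080 bits

Chain rule: H(T|S) = H(S,T) − H(S).
Marginals: p(S) = (0.2800, 0.2600, 0.4600), p(T) = (0.4300, 0.3000, 0.2700).
H(S,T) = 2.6152 bits; H(S) = 1.5348 bits.
H(T|S) = 2.6152 − 1.5348 = 1.080 bits.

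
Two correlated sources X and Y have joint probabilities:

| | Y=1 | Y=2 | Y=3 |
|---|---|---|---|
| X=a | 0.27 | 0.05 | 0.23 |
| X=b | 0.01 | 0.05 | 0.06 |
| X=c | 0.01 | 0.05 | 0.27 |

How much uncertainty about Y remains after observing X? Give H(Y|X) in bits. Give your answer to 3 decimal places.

Marginals: p(X) = (0.5500, 0.1200, 0.3300), p(Y) = (0.2900, 0.1500, 0.5600).
H(Y|X) = Σ p(X) · H(Y|X=·).
  X=a: p=0.5500, H(Y|X=a) = 1.3444
  X=b: p=0.1200, H(Y|X=b) = 1.3250
  X=c: p=0.3300, H(Y|X=c) = 0.8022
Weighted sum = 1.163 bits.

1.163 bits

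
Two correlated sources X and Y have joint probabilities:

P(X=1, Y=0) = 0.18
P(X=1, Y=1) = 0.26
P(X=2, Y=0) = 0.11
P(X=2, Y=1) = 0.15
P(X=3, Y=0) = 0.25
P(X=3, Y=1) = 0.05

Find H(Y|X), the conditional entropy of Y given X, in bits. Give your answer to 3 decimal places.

0.880 bits

Marginals: p(X) = (0.4400, 0.2600, 0.3000), p(Y) = (0.5400, 0.4600).
H(Y|X) = Σ p(X) · H(Y|X=·).
  X=1: p=0.4400, H(Y|X=1) = 0.9760
  X=2: p=0.2600, H(Y|X=2) = 0.9829
  X=3: p=0.3000, H(Y|X=3) = 0.6500
Weighted sum = 0.880 bits.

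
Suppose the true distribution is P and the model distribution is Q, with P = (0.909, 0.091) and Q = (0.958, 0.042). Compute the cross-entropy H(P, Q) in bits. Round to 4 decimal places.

H(P,Q) = −Σ p·log₂ q.
  −0.909·log₂(0.958) = 0.05627
  −0.091·log₂(0.042) = 0.41619
H(P,Q) = 0.4725 bits.

0.4725 bits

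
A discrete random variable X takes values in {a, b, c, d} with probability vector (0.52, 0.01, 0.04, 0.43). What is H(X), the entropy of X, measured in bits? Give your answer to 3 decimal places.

1.266 bits

H(X) = −Σ p·log₂ p.
  −(0.52)·log₂(0.52) = 0.4906
  −(0.01)·log₂(0.01) = 0.0664
  −(0.04)·log₂(0.04) = 0.1858
  −(0.43)·log₂(0.43) = 0.5236
Sum: 0.4906 + 0.0664 + 0.1858 + 0.5236 = 1.266 bits.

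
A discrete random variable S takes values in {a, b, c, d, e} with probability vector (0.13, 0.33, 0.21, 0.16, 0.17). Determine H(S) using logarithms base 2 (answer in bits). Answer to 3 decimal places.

H(S) = −Σ p·log₂ p.
  −(0.13)·log₂(0.13) = 0.3826
  −(0.33)·log₂(0.33) = 0.5278
  −(0.21)·log₂(0.21) = 0.4728
  −(0.16)·log₂(0.16) = 0.4230
  −(0.17)·log₂(0.17) = 0.4346
Sum: 0.3826 + 0.5278 + 0.4728 + 0.4230 + 0.4346 = 2.241 bits.

2.241 bits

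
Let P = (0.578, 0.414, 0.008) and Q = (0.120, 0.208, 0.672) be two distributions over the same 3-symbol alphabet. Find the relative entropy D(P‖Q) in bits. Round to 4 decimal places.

1.6709 bits

D(P‖Q) = Σ p·log₂(p/q).
  0.578·log₂(0.578/0.120) = 1.31092
  0.414·log₂(0.414/0.208) = 0.41112
  0.008·log₂(0.008/0.672) = -0.05114
D(P‖Q) = 1.6709 bits.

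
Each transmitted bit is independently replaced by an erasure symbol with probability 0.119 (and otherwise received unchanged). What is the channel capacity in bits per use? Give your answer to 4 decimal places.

0.8810 bits

Binary erasure channel: capacity C = 1 − ε.
C = 1 − 0.119 = 0.8810 bits per channel use.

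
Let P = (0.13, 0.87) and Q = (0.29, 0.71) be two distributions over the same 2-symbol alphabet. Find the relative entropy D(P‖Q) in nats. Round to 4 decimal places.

D(P‖Q) = Σ p·ln(p/q).
  0.13·ln(0.13/0.29) = -0.10431
  0.87·ln(0.87/0.71) = 0.17681
D(P‖Q) = 0.0725 nats.

0.0725 nats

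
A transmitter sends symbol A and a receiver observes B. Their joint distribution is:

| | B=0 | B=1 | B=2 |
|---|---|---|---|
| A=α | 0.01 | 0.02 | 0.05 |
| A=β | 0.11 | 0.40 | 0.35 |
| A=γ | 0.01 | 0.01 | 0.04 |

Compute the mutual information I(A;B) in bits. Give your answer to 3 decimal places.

0.026 bits

Marginals: p(A) = (0.0800, 0.8600, 0.0600), p(B) = (0.1300, 0.4300, 0.4400).
I(A;B) = H(A) + H(B) − H(A,B).
H(A) = 0.7222, H(B) = 1.4274, H(A,B) = 2.1232.
I(A;B) = 0.7222 + 1.4274 − 2.1232 = 0.026 bits.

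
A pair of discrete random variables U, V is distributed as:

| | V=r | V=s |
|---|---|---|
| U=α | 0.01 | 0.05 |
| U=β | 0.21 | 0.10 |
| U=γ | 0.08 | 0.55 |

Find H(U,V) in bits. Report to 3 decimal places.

1.853 bits

H(U,V) = −Σ p(x,y)·log₂ p(x,y) over all 6 cells.
  cell (α,r): −0.01·log₂0.01 = 0.0664
  cell (α,s): −0.05·log₂0.05 = 0.2161
  cell (β,r): −0.21·log₂0.21 = 0.4728
  cell (β,s): −0.10·log₂0.10 = 0.3322
  cell (γ,r): −0.08·log₂0.08 = 0.2915
  cell (γ,s): −0.55·log₂0.55 = 0.4744
Sum = 1.853 bits.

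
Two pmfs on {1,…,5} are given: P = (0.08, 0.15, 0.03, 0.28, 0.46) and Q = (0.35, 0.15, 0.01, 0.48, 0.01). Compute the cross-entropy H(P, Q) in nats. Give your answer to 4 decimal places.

2.8306 nats

H(P,Q) = −Σ p·ln q.
  −0.08·ln(0.35) = 0.08399
  −0.15·ln(0.15) = 0.28457
  −0.03·ln(0.01) = 0.13816
  −0.28·ln(0.48) = 0.20551
  −0.46·ln(0.01) = 2.11838
H(P,Q) = 2.8306 nats.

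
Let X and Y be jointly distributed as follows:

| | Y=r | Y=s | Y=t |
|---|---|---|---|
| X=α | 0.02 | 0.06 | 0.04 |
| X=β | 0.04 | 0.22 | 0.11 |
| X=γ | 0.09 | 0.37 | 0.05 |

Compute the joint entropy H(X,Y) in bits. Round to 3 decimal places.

2.618 bits

H(X,Y) = −Σ p(x,y)·log₂ p(x,y) over all 9 cells.
  cell (α,r): −0.02·log₂0.02 = 0.1129
  cell (α,s): −0.06·log₂0.06 = 0.2435
  cell (α,t): −0.04·log₂0.04 = 0.1858
  cell (β,r): −0.04·log₂0.04 = 0.1858
  cell (β,s): −0.22·log₂0.22 = 0.4806
  cell (β,t): −0.11·log₂0.11 = 0.3503
  cell (γ,r): −0.09·log₂0.09 = 0.3127
  cell (γ,s): −0.37·log₂0.37 = 0.5307
  cell (γ,t): −0.05·log₂0.05 = 0.2161
Sum = 2.618 bits.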